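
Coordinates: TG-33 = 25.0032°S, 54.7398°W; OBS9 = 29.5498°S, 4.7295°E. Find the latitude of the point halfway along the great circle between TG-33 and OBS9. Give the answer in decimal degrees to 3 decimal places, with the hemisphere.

30.700°S

Bx = cos φ₂ cos Δλ = 0.441923,  By = cos φ₂ sin Δλ = 0.749318
φₘ = atan2(sin φ₁ + sin φ₂, √((cos φ₁ + Bx)² + By²)) = -30.70031°
λₘ = λ₁ + atan2(By, cos φ₁ + Bx) = -25.67500°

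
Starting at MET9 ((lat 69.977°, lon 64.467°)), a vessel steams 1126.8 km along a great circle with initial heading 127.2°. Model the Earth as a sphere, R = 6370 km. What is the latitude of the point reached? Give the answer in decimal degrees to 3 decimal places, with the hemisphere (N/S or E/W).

δ = d/R = 1126.8/6370 = 0.176892 rad
φ₂ = arcsin(sin φ₁ cos δ + cos φ₁ sin δ cos θ)
   = arcsin(0.93956·0.98440 + 0.34240·0.17597·-0.60460) = 62.68107°
λ₂ = λ₁ + atan2(sin θ sin δ cos φ₁, cos δ − sin φ₁ sin φ₂) = 82.24984°

62.681°N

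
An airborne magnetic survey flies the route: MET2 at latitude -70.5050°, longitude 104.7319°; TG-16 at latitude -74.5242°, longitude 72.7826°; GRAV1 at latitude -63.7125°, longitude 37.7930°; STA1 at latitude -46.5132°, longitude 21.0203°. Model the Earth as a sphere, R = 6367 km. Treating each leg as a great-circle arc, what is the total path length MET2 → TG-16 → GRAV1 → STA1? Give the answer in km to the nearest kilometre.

5098 km

MET2→TG-16: c = 0.178837 rad, d = 1138.65 km
TG-16→GRAV1: c = 0.280598 rad, d = 1786.57 km
GRAV1→STA1: c = 0.341314 rad, d = 2173.15 km
Total = 1138.65 + 1786.57 + 2173.15 = 5098.37 km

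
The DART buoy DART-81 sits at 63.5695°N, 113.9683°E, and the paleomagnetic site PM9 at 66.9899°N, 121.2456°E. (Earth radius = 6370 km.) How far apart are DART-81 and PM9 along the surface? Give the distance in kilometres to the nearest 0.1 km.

508.4 km

Δφ = 3.4204°,  Δλ = 7.2773°
a = sin²(Δφ/2) + cos φ₁ cos φ₂ sin²(Δλ/2) = 0.001591
c = 2·arcsin(√a) = 0.079807 rad = 4.5726°
d = R·c = 6370 × 0.079807 = 508.4 km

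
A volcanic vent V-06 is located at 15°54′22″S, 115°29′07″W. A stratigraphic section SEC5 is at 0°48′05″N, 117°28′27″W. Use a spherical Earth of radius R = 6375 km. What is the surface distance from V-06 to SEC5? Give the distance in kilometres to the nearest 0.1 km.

V-06: φ = -15.90611°, λ = -115.48528°
SEC5: φ = +0.80139°, λ = -117.47417°
Δφ = 16.7075°,  Δλ = -1.9889°
a = sin²(Δφ/2) + cos φ₁ cos φ₂ sin²(Δλ/2) = 0.021397
c = 2·arcsin(√a) = 0.293609 rad = 16.8226°
d = R·c = 6375 × 0.293609 = 1871.8 km

1871.8 km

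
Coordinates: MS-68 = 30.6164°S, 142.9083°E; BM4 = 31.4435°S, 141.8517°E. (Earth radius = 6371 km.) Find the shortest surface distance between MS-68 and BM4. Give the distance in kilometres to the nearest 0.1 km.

Δφ = -0.8271°,  Δλ = -1.0566°
a = sin²(Δφ/2) + cos φ₁ cos φ₂ sin²(Δλ/2) = 0.000115
c = 2·arcsin(√a) = 0.021403 rad = 1.2263°
d = R·c = 6371 × 0.021403 = 136.4 km

136.4 km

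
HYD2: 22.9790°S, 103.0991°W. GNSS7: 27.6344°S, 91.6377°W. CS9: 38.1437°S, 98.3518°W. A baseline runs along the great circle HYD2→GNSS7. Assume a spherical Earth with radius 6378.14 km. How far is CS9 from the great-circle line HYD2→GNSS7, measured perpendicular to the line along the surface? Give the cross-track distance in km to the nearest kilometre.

1322 km

δ₁₃ = central angle HYD2→CS9 = 0.274009 rad  (haversine)
θ₁₃ = bearing HYD2→CS9 = 166.082°,  θ₁₂ = bearing HYD2→GNSS7 = 116.575°
dₓₜ = R·arcsin(sin δ₁₃ · sin(θ₁₃ − θ₁₂)) = 6378.14·arcsin(0.27059·sin(49.506°)) = 1321.933 km
|dₓₜ| = 1321.933 km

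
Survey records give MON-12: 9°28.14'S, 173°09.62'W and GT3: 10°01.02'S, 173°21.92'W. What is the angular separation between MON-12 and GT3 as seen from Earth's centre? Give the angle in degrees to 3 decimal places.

MON-12: φ = -9.46900°, λ = -173.16033°
GT3: φ = -10.01700°, λ = -173.36533°
Δφ = -0.5480°,  Δλ = -0.2050°
a = sin²(Δφ/2) + cos φ₁ cos φ₂ sin²(Δλ/2) = 0.000026
c = 2·arcsin(√a) = 0.010194 rad = 0.5841°

0.584°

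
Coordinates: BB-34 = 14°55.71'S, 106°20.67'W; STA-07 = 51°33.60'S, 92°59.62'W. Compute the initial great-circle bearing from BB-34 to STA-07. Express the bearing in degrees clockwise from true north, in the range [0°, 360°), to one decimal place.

BB-34: φ = -14.92850°, λ = -106.34450°
STA-07: φ = -51.56000°, λ = -92.99367°
Δλ = 13.3508°
y = sin Δλ · cos φ₂ = 0.143557
x = cos φ₁ sin φ₂ − sin φ₁ cos φ₂ cos Δλ = -0.600994
θ = atan2(y, x) = 166.5657° → 166.5657° (mod 360°)

166.6°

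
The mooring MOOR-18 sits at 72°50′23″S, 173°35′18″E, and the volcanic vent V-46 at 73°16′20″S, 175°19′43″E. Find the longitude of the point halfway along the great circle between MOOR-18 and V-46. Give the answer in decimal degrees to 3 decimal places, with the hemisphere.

MOOR-18: φ = -72.83972°, λ = +173.58833°
V-46: φ = -73.27222°, λ = +175.32861°
Bx = cos φ₂ cos Δλ = 0.287692,  By = cos φ₂ sin Δλ = 0.008741
φₘ = atan2(sin φ₁ + sin φ₂, √((cos φ₁ + Bx)² + By²)) = -73.05781°
λₘ = λ₁ + atan2(By, cos φ₁ + Bx) = 174.44769°

174.448°E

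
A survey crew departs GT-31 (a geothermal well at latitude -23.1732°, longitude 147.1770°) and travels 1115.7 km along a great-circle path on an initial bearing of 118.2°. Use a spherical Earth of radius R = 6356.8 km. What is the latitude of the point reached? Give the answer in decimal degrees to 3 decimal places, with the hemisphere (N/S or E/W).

δ = d/R = 1115.7/6356.8 = 0.175513 rad
φ₂ = arcsin(sin φ₁ cos δ + cos φ₁ sin δ cos θ)
   = arcsin(-0.39351·0.98464 + 0.91932·0.17461·-0.47255) = -27.60173°
λ₂ = λ₁ + atan2(sin θ sin δ cos φ₁, cos δ − sin φ₁ sin φ₂) = 157.17713°

27.602°S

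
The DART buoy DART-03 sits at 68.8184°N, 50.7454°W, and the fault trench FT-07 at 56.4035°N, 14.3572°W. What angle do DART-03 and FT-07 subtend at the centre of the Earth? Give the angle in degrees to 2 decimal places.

Δφ = -12.4149°,  Δλ = 36.3882°
a = sin²(Δφ/2) + cos φ₁ cos φ₂ sin²(Δλ/2) = 0.031184
c = 2·arcsin(√a) = 0.355041 rad = 20.3424°

20.34°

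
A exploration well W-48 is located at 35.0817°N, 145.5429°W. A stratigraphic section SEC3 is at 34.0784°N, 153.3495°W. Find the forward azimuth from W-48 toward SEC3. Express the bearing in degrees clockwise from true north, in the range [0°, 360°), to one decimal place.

263.4°

Δλ = -7.8066°
y = sin Δλ · cos φ₂ = -0.112504
x = cos φ₁ sin φ₂ − sin φ₁ cos φ₂ cos Δλ = -0.013098
θ = atan2(y, x) = -96.6407° → 263.3593° (mod 360°)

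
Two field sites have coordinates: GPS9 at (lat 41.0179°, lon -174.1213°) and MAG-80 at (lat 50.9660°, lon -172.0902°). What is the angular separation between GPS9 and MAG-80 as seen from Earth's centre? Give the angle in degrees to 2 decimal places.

Δφ = 9.9481°,  Δλ = 2.0311°
a = sin²(Δφ/2) + cos φ₁ cos φ₂ sin²(Δλ/2) = 0.007667
c = 2·arcsin(√a) = 0.175347 rad = 10.0466°

10.05°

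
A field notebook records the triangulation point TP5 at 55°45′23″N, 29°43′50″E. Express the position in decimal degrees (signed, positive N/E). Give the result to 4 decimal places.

lat: 55.7564° N → +55.7564°
lon: 29.7306° E → +29.7306°

+55.7564°, +29.7306°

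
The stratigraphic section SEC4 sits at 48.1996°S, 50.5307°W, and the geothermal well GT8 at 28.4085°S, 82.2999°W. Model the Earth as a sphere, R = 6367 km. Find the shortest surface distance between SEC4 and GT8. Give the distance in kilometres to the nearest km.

Δφ = 19.7911°,  Δλ = -31.7692°
a = sin²(Δφ/2) + cos φ₁ cos φ₂ sin²(Δλ/2) = 0.073452
c = 2·arcsin(√a) = 0.548906 rad = 31.4500°
d = R·c = 6367 × 0.548906 = 3494.9 km

3495 km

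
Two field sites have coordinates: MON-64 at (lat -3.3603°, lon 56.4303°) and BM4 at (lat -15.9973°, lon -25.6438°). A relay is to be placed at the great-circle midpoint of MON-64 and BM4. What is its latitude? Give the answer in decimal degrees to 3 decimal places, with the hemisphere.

Bx = cos φ₂ cos Δλ = 0.132552,  By = cos φ₂ sin Δλ = -0.952092
φₘ = atan2(sin φ₁ + sin φ₂, √((cos φ₁ + Bx)² + By²)) = -12.73930°
λₘ = λ₁ + atan2(By, cos φ₁ + Bx) = 16.33498°

12.739°S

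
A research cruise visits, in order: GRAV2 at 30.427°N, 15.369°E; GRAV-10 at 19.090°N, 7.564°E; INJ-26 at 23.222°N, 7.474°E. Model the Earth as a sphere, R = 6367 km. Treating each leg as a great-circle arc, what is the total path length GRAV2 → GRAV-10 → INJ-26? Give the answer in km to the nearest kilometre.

1944 km

GRAV2→GRAV-10: c = 0.233169 rad, d = 1484.59 km
GRAV-10→INJ-26: c = 0.072132 rad, d = 459.26 km
Total = 1484.59 + 459.26 = 1943.85 km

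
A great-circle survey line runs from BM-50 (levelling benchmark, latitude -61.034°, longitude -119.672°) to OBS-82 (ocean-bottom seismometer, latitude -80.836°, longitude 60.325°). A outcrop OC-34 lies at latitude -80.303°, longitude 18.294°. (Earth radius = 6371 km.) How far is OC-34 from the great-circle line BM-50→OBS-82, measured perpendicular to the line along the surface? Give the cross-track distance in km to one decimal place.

720.0 km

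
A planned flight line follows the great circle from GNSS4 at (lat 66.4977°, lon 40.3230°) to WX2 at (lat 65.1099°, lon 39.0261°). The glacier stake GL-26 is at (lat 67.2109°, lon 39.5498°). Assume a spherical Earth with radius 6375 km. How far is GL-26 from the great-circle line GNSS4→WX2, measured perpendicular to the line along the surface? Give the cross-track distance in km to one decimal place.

60.2 km

δ₁₃ = central angle GNSS4→GL-26 = 0.013531 rad  (haversine)
θ₁₃ = bearing GNSS4→GL-26 = 337.274°,  θ₁₂ = bearing GNSS4→WX2 = 201.550°
dₓₜ = R·arcsin(sin δ₁₃ · sin(θ₁₃ − θ₁₂)) = 6375·arcsin(0.01353·sin(135.724°)) = 60.217 km
|dₓₜ| = 60.217 km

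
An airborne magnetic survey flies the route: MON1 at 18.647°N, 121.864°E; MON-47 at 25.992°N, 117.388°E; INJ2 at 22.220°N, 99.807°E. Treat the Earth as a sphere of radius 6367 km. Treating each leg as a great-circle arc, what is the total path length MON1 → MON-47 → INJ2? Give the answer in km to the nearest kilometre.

2767 km

MON1→MON-47: c = 0.147124 rad, d = 936.74 km
MON-47→INJ2: c = 0.287461 rad, d = 1830.26 km
Total = 936.74 + 1830.26 = 2767.00 km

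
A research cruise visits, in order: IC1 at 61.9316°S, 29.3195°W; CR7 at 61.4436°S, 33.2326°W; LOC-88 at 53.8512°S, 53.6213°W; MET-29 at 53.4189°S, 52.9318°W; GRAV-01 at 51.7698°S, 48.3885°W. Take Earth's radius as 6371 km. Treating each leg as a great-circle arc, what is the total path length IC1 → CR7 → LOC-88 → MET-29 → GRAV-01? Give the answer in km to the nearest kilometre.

IC1→CR7: c = 0.033487 rad, d = 213.34 km
CR7→LOC-88: c = 0.230434 rad, d = 1468.10 km
LOC-88→MET-29: c = 0.010385 rad, d = 66.16 km
MET-29→GRAV-01: c = 0.056097 rad, d = 357.39 km
Total = 213.34 + 1468.10 + 66.16 + 357.39 = 2104.99 km

2105 km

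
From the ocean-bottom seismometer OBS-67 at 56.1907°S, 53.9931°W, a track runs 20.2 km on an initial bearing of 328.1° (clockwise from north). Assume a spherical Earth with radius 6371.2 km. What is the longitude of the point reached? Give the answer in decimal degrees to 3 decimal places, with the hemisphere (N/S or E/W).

δ = d/R = 20.2/6371.2 = 0.003171 rad
φ₂ = arcsin(sin φ₁ cos δ + cos φ₁ sin δ cos θ)
   = arcsin(-0.83089·0.99999 + 0.55643·0.00317·0.84897) = -56.03636°
λ₂ = λ₁ + atan2(sin θ sin δ cos φ₁, cos δ − sin φ₁ sin φ₂) = -54.16493°

54.165°W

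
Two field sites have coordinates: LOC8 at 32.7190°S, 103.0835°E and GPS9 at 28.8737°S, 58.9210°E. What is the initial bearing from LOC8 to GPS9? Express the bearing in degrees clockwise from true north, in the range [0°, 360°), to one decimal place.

Δλ = -44.1625°
y = sin Δλ · cos φ₂ = -0.610087
x = cos φ₁ sin φ₂ − sin φ₁ cos φ₂ cos Δλ = -0.066715
θ = atan2(y, x) = -96.2407° → 263.7593° (mod 360°)

263.8°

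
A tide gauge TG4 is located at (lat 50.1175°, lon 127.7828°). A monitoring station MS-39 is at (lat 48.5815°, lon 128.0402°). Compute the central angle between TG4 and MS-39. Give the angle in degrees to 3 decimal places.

Δφ = -1.5360°,  Δλ = 0.2574°
a = sin²(Δφ/2) + cos φ₁ cos φ₂ sin²(Δλ/2) = 0.000182
c = 2·arcsin(√a) = 0.026967 rad = 1.5451°

1.545°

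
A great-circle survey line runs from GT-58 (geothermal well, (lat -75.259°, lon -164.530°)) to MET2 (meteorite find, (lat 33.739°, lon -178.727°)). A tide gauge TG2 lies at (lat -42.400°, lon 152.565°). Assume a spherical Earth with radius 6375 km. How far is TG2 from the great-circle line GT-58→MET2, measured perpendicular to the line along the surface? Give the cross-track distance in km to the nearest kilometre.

2727 km

δ₁₃ = central angle GT-58→TG2 = 0.660408 rad  (haversine)
θ₁₃ = bearing GT-58→TG2 = 304.963°,  θ₁₂ = bearing GT-58→MET2 = 347.513°
dₓₜ = R·arcsin(sin δ₁₃ · sin(θ₁₃ − θ₁₂)) = 6375·arcsin(0.61344·sin(-42.551°)) = -2726.965 km
|dₓₜ| = 2726.965 km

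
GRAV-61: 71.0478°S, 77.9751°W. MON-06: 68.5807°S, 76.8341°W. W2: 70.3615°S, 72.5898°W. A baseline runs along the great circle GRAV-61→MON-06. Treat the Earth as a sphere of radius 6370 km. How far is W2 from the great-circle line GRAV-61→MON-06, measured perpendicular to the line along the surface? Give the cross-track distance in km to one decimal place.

186.9 km

δ₁₃ = central angle GRAV-61→W2 = 0.033274 rad  (haversine)
θ₁₃ = bearing GRAV-61→W2 = 71.466°,  θ₁₂ = bearing GRAV-61→MON-06 = 9.604°
dₓₜ = R·arcsin(sin δ₁₃ · sin(θ₁₃ − θ₁₂)) = 6370·arcsin(0.03327·sin(61.862°)) = 186.898 km
|dₓₜ| = 186.898 km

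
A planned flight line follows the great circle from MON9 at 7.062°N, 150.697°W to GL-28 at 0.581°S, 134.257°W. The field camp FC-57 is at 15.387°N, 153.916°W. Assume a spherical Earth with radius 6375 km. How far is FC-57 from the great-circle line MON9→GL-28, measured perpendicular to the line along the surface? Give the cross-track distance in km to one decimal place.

701.3 km

δ₁₃ = central angle MON9→FC-57 = 0.155379 rad  (haversine)
θ₁₃ = bearing MON9→FC-57 = 339.522°,  θ₁₂ = bearing MON9→GL-28 = 114.333°
dₓₜ = R·arcsin(sin δ₁₃ · sin(θ₁₃ − θ₁₂)) = 6375·arcsin(0.15475·sin(225.189°)) = -701.316 km
|dₓₜ| = 701.316 km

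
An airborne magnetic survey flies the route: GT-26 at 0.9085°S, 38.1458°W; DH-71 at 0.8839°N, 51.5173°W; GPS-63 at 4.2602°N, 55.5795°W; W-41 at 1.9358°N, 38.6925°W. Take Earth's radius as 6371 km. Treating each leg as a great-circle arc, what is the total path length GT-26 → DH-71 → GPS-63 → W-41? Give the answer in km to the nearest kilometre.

3980 km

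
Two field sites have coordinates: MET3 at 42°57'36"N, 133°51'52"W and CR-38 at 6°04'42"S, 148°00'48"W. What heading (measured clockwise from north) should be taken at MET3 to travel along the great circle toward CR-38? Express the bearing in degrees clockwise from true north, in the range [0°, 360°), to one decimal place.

MET3: φ = +42.96000°, λ = -133.86444°
CR-38: φ = -6.07833°, λ = -148.01333°
Δλ = -14.1489°
y = sin Δλ · cos φ₂ = -0.243068
x = cos φ₁ sin φ₂ − sin φ₁ cos φ₂ cos Δλ = -0.734591
θ = atan2(y, x) = -161.6912° → 198.3088° (mod 360°)

198.3°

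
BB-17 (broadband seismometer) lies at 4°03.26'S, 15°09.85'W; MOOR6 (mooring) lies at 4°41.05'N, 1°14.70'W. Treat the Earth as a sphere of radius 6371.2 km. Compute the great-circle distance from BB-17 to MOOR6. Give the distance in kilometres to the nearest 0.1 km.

1826.2 km

BB-17: φ = -4.05433°, λ = -15.16417°
MOOR6: φ = +4.68417°, λ = -1.24500°
Δφ = 8.7385°,  Δλ = 13.9192°
a = sin²(Δφ/2) + cos φ₁ cos φ₂ sin²(Δλ/2) = 0.020400
c = 2·arcsin(√a) = 0.286640 rad = 16.4232°
d = R·c = 6371.2 × 0.286640 = 1826.2 km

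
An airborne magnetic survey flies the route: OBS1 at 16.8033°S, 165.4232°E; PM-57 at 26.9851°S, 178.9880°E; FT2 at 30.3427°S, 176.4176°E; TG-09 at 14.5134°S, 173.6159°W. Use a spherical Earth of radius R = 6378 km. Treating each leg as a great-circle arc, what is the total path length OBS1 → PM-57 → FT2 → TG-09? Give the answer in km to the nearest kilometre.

OBS1→PM-57: c = 0.282163 rad, d = 1799.63 km
PM-57→FT2: c = 0.070588 rad, d = 450.21 km
FT2→TG-09: c = 0.319252 rad, d = 2036.19 km
Total = 1799.63 + 450.21 + 2036.19 = 4286.04 km

4286 km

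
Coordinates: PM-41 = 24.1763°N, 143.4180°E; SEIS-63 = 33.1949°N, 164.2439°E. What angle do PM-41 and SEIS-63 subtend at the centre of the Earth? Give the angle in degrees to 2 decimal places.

Δφ = 9.0186°,  Δλ = 20.8259°
a = sin²(Δφ/2) + cos φ₁ cos φ₂ sin²(Δλ/2) = 0.031120
c = 2·arcsin(√a) = 0.354674 rad = 20.3213°

20.32°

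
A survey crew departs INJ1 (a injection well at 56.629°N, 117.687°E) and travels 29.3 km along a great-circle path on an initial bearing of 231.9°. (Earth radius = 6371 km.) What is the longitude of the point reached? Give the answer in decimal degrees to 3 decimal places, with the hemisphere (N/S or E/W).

117.312°E

δ = d/R = 29.3/6371 = 0.004599 rad
φ₂ = arcsin(sin φ₁ cos δ + cos φ₁ sin δ cos θ)
   = arcsin(0.83513·0.99999 + 0.55006·0.00460·-0.61704) = 56.46584°
λ₂ = λ₁ + atan2(sin θ sin δ cos φ₁, cos δ − sin φ₁ sin φ₂) = 117.31164°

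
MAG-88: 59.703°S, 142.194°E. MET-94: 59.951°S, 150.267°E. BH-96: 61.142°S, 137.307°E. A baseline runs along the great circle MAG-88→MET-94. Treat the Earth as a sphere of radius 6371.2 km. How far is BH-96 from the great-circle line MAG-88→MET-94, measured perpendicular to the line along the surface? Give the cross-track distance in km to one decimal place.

200.3 km

δ₁₃ = central angle MAG-88→BH-96 = 0.049005 rad  (haversine)
θ₁₃ = bearing MAG-88→BH-96 = 237.072°,  θ₁₂ = bearing MAG-88→MET-94 = 96.983°
dₓₜ = R·arcsin(sin δ₁₃ · sin(θ₁₃ − θ₁₂)) = 6371.2·arcsin(0.04899·sin(140.090°)) = 200.272 km
|dₓₜ| = 200.272 km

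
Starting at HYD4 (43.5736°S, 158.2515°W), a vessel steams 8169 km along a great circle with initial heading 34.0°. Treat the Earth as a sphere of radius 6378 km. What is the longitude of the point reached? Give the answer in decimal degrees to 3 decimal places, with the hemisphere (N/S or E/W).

δ = d/R = 8169/6378 = 1.280809 rad
φ₂ = arcsin(sin φ₁ cos δ + cos φ₁ sin δ cos θ)
   = arcsin(-0.68929·0.28594 + 0.72449·0.95825·0.82904) = 22.23813°
λ₂ = λ₁ + atan2(sin θ sin δ cos φ₁, cos δ − sin φ₁ sin φ₂) = -122.87795°

122.878°W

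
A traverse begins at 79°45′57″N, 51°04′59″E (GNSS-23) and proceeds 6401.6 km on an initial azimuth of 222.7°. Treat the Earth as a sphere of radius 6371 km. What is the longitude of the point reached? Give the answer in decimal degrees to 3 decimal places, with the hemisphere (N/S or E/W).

12.038°E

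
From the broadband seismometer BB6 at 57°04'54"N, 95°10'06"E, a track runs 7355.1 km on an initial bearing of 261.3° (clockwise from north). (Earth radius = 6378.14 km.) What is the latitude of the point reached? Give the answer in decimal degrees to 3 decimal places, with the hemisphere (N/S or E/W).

BB6: φ = +57.08167°, λ = +95.16833°
δ = d/R = 7355.1/6378.14 = 1.153173 rad
φ₂ = arcsin(sin φ₁ cos δ + cos φ₁ sin δ cos θ)
   = arcsin(0.83945·0.40559 + 0.54344·0.91406·-0.15126) = 15.38675°
λ₂ = λ₁ + atan2(sin θ sin δ cos φ₁, cos δ − sin φ₁ sin φ₂) = 25.59363°

15.387°N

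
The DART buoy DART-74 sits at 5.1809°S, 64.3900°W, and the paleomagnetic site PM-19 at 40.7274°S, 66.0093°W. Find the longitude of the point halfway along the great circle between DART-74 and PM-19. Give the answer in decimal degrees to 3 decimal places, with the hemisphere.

Bx = cos φ₂ cos Δλ = 0.757520,  By = cos φ₂ sin Δλ = -0.021415
φₘ = atan2(sin φ₁ + sin φ₂, √((cos φ₁ + Bx)² + By²)) = -22.95617°
λₘ = λ₁ + atan2(By, cos φ₁ + Bx) = -65.08972°

65.090°W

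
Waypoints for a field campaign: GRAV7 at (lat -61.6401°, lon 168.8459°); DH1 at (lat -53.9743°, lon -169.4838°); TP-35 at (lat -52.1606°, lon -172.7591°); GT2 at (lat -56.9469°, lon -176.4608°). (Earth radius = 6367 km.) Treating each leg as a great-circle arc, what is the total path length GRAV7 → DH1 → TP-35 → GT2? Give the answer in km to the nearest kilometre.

GRAV7→DH1: c = 0.240084 rad, d = 1528.62 km
DH1→TP-35: c = 0.046702 rad, d = 297.35 km
TP-35→GT2: c = 0.091522 rad, d = 582.72 km
Total = 1528.62 + 297.35 + 582.72 = 2408.69 km

2409 km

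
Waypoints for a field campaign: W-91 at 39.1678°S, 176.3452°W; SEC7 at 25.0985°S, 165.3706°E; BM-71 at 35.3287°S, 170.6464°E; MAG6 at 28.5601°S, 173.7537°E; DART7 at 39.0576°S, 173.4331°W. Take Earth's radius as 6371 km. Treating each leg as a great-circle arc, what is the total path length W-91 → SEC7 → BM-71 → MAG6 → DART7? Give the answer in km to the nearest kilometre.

W-91→SEC7: c = 0.363790 rad, d = 2317.71 km
SEC7→BM-71: c = 0.195389 rad, d = 1244.82 km
BM-71→MAG6: c = 0.126760 rad, d = 807.59 km
MAG6→DART7: c = 0.260430 rad, d = 1659.20 km
Total = 2317.71 + 1244.82 + 807.59 + 1659.20 = 6029.32 km

6029 km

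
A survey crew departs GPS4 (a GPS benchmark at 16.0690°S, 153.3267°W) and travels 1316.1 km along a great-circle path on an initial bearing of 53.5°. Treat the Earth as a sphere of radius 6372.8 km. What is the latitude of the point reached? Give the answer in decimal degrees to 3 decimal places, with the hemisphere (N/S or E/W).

8.842°S

δ = d/R = 1316.1/6372.8 = 0.206518 rad
φ₂ = arcsin(sin φ₁ cos δ + cos φ₁ sin δ cos θ)
   = arcsin(-0.27679·0.97875 + 0.96093·0.20505·0.59482) = -8.84188°
λ₂ = λ₁ + atan2(sin θ sin δ cos φ₁, cos δ − sin φ₁ sin φ₂) = -143.72395°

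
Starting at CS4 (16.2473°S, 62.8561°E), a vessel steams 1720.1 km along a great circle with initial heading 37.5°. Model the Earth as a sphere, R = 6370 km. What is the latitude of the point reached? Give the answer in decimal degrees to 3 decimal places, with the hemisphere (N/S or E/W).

3.811°S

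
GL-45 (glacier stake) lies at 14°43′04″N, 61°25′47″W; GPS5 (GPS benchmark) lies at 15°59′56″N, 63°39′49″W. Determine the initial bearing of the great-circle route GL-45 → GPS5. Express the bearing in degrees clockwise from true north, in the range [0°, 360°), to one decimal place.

301.0°

GL-45: φ = +14.71778°, λ = -61.42972°
GPS5: φ = +15.99889°, λ = -63.66361°
Δλ = -2.2339°
y = sin Δλ · cos φ₂ = -0.037469
x = cos φ₁ sin φ₂ − sin φ₁ cos φ₂ cos Δλ = 0.022543
θ = atan2(y, x) = -58.9667° → 301.0333° (mod 360°)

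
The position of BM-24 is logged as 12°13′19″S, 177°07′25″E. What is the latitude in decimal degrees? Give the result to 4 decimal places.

12.2219°S

12° + 13′/60 + 19″/3600 = 12 + 0.21667 + 0.00528 = 12.2219°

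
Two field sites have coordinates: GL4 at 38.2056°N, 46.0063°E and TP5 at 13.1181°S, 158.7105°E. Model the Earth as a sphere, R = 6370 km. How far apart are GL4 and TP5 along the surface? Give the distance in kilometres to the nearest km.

12878 km

Δφ = -51.3237°,  Δλ = 112.7042°
a = sin²(Δφ/2) + cos φ₁ cos φ₂ sin²(Δλ/2) = 0.717876
c = 2·arcsin(√a) = 2.021671 rad = 115.8332°
d = R·c = 6370 × 2.021671 = 12878.0 km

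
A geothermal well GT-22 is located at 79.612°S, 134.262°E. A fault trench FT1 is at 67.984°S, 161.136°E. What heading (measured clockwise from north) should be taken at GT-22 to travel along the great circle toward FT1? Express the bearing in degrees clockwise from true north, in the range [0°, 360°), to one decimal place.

Δλ = 26.8740°
y = sin Δλ · cos φ₂ = 0.169450
x = cos φ₁ sin φ₂ − sin φ₁ cos φ₂ cos Δλ = 0.161736
θ = atan2(y, x) = 46.3344° → 46.3344° (mod 360°)

46.3°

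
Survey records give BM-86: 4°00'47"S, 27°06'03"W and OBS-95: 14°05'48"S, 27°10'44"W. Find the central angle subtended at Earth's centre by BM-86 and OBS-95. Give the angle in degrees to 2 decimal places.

10.08°

BM-86: φ = -4.01306°, λ = -27.10083°
OBS-95: φ = -14.09667°, λ = -27.17889°
Δφ = -10.0836°,  Δλ = -0.0781°
a = sin²(Δφ/2) + cos φ₁ cos φ₂ sin²(Δλ/2) = 0.007724
c = 2·arcsin(√a) = 0.175997 rad = 10.0839°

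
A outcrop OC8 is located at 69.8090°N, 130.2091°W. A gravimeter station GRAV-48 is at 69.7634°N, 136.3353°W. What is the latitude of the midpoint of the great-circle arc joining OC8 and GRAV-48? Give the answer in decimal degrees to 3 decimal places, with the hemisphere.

Bx = cos φ₂ cos Δλ = 0.343922,  By = cos φ₂ sin Δλ = -0.036914
φₘ = atan2(sin φ₁ + sin φ₂, √((cos φ₁ + Bx)² + By²)) = 69.81275°
λₘ = λ₁ + atan2(By, cos φ₁ + Bx) = -133.27551°

69.813°N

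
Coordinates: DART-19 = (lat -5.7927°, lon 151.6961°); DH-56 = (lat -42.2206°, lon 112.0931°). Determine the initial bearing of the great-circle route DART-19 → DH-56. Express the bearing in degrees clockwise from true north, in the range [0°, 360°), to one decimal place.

Δλ = -39.6030°
y = sin Δλ · cos φ₂ = -0.472083
x = cos φ₁ sin φ₂ − sin φ₁ cos φ₂ cos Δλ = -0.610966
θ = atan2(y, x) = -142.3074° → 217.6926° (mod 360°)

217.7°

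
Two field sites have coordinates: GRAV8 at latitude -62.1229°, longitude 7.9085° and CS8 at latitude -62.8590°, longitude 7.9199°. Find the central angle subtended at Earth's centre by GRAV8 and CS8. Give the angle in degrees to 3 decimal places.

0.736°

Δφ = -0.7361°,  Δλ = 0.0114°
a = sin²(Δφ/2) + cos φ₁ cos φ₂ sin²(Δλ/2) = 0.000041
c = 2·arcsin(√a) = 0.012848 rad = 0.7361°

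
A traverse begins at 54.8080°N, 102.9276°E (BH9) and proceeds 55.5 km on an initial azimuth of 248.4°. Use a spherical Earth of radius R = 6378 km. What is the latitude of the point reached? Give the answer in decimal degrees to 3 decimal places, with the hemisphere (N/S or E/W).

δ = d/R = 55.5/6378 = 0.008702 rad
φ₂ = arcsin(sin φ₁ cos δ + cos φ₁ sin δ cos θ)
   = arcsin(0.81723·0.99996 + 0.57632·0.00870·-0.36812) = 54.62182°
λ₂ = λ₁ + atan2(sin θ sin δ cos φ₁, cos δ − sin φ₁ sin φ₂) = 102.12692°

54.622°N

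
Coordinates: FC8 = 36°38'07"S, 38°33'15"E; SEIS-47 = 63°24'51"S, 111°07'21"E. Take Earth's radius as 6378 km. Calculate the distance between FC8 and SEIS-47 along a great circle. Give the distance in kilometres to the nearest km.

FC8: φ = -36.63528°, λ = +38.55417°
SEIS-47: φ = -63.41417°, λ = +111.12250°
Δφ = -26.7789°,  Δλ = 72.5683°
a = sin²(Δφ/2) + cos φ₁ cos φ₂ sin²(Δλ/2) = 0.179396
c = 2·arcsin(√a) = 0.874725 rad = 50.1180°
d = R·c = 6378 × 0.874725 = 5579.0 km

5579 km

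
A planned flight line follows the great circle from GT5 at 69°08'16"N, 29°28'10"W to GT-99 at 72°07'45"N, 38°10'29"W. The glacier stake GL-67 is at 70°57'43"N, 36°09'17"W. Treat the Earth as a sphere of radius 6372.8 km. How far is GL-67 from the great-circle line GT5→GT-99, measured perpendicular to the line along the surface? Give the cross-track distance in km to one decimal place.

46.9 km

GT5: φ = +69.13778°, λ = -29.46944°
GT-99: φ = +72.12917°, λ = -38.17472°
GL-67: φ = +70.96194°, λ = -36.15472°
δ₁₃ = central angle GT5→GL-67 = 0.050930 rad  (haversine)
θ₁₃ = bearing GT5→GL-67 = 311.760°,  θ₁₂ = bearing GT5→GT-99 = 320.070°
dₓₜ = R·arcsin(sin δ₁₃ · sin(θ₁₃ − θ₁₂)) = 6372.8·arcsin(0.05091·sin(-8.310°)) = -46.891 km
|dₓₜ| = 46.891 km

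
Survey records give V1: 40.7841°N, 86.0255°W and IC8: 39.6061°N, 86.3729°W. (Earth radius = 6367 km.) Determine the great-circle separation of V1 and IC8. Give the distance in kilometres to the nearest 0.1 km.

Δφ = -1.1780°,  Δλ = -0.3474°
a = sin²(Δφ/2) + cos φ₁ cos φ₂ sin²(Δλ/2) = 0.000111
c = 2·arcsin(√a) = 0.021075 rad = 1.2075°
d = R·c = 6367 × 0.021075 = 134.2 km

134.2 km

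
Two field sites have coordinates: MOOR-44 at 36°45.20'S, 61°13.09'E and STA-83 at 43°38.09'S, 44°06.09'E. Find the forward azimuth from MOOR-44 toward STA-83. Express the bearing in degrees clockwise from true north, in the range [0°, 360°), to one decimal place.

236.9°

MOOR-44: φ = -36.75333°, λ = +61.21817°
STA-83: φ = -43.63483°, λ = +44.10150°
Δλ = -17.1167°
y = sin Δλ · cos φ₂ = -0.213014
x = cos φ₁ sin φ₂ − sin φ₁ cos φ₂ cos Δλ = -0.138998
θ = atan2(y, x) = -123.1257° → 236.8743° (mod 360°)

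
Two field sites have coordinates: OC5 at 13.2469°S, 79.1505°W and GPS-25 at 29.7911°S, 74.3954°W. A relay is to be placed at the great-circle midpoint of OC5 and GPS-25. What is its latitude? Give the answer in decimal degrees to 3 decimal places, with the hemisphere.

21.536°S

Bx = cos φ₂ cos Δλ = 0.864856,  By = cos φ₂ sin Δλ = 0.071941
φₘ = atan2(sin φ₁ + sin φ₂, √((cos φ₁ + Bx)² + By²)) = -21.53579°
λₘ = λ₁ + atan2(By, cos φ₁ + Bx) = -76.90932°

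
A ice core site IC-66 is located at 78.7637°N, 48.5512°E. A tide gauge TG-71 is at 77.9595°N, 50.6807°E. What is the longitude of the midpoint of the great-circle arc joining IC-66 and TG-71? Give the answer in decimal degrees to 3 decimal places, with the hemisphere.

Bx = cos φ₂ cos Δλ = 0.208459,  By = cos φ₂ sin Δλ = 0.007751
φₘ = atan2(sin φ₁ + sin φ₂, √((cos φ₁ + Bx)² + By²)) = 78.36355°
λₘ = λ₁ + atan2(By, cos φ₁ + Bx) = 49.65223°

49.652°E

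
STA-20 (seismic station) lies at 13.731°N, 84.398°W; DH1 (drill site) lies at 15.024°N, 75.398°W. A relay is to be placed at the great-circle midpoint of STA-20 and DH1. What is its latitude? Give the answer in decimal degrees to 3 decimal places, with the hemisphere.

Bx = cos φ₂ cos Δλ = 0.953927,  By = cos φ₂ sin Δλ = 0.151087
φₘ = atan2(sin φ₁ + sin φ₂, √((cos φ₁ + Bx)² + By²)) = 14.42011°
λₘ = λ₁ + atan2(By, cos φ₁ + Bx) = -79.91104°

14.420°N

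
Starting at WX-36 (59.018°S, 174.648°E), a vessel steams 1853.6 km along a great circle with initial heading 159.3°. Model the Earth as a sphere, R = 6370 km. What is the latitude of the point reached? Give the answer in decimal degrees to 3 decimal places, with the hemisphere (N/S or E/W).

δ = d/R = 1853.6/6370 = 0.290989 rad
φ₂ = arcsin(sin φ₁ cos δ + cos φ₁ sin δ cos θ)
   = arcsin(-0.85733·0.95796 + 0.51477·0.28690·-0.93544) = -73.62568°
λ₂ = λ₁ + atan2(sin θ sin δ cos φ₁, cos δ − sin φ₁ sin φ₂) = -164.26841°

73.626°S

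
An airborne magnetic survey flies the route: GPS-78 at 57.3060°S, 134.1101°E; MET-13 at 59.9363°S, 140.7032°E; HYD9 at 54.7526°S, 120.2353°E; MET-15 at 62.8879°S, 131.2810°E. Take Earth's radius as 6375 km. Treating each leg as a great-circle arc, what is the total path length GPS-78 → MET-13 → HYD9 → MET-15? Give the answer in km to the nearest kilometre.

GPS-78→MET-13: c = 0.075425 rad, d = 480.83 km
MET-13→HYD9: c = 0.211781 rad, d = 1350.10 km
HYD9→MET-15: c = 0.173049 rad, d = 1103.19 km
Total = 480.83 + 1350.10 + 1103.19 = 2934.12 km

2934 km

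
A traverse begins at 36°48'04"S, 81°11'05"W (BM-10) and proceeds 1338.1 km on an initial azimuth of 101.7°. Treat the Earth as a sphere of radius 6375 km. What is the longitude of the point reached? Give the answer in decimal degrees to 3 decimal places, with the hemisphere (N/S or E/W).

BM-10: φ = -36.80111°, λ = -81.18472°
δ = d/R = 1338.1/6375 = 0.209898 rad
φ₂ = arcsin(sin φ₁ cos δ + cos φ₁ sin δ cos θ)
   = arcsin(-0.59904·0.97805 + 0.80072·0.20836·-0.20279) = -38.29599°
λ₂ = λ₁ + atan2(sin θ sin δ cos φ₁, cos δ − sin φ₁ sin φ₂) = -66.11633°

66.116°W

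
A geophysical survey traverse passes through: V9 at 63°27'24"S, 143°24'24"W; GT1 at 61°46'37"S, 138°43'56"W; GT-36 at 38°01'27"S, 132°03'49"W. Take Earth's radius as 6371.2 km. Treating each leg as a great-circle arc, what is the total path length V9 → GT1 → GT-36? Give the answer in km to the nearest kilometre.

2984 km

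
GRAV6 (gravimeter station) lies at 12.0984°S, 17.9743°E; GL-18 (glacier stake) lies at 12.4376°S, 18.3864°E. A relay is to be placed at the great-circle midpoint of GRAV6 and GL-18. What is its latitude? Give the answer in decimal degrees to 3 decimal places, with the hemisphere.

Bx = cos φ₂ cos Δλ = 0.976506,  By = cos φ₂ sin Δλ = 0.007024
φₘ = atan2(sin φ₁ + sin φ₂, √((cos φ₁ + Bx)² + By²)) = -12.26808°
λₘ = λ₁ + atan2(By, cos φ₁ + Bx) = 18.18022°

12.268°S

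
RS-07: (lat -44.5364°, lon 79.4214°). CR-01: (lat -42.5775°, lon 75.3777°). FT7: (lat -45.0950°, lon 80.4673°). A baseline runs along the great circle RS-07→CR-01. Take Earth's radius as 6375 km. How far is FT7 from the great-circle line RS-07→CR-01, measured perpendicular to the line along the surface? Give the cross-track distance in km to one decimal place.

δ₁₃ = central angle RS-07→FT7 = 0.016209 rad  (haversine)
θ₁₃ = bearing RS-07→FT7 = 127.344°,  θ₁₂ = bearing RS-07→CR-01 = 302.356°
dₓₜ = R·arcsin(sin δ₁₃ · sin(θ₁₃ − θ₁₂)) = 6375·arcsin(0.01621·sin(-175.012°)) = -8.984 km
|dₓₜ| = 8.984 km

9.0 km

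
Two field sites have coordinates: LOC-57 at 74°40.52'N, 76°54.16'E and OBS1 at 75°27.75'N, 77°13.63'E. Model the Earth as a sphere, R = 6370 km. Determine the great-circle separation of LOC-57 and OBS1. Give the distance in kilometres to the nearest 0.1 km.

88.0 km

LOC-57: φ = +74.67533°, λ = +76.90267°
OBS1: φ = +75.46250°, λ = +77.22717°
Δφ = 0.7872°,  Δλ = 0.3245°
a = sin²(Δφ/2) + cos φ₁ cos φ₂ sin²(Δλ/2) = 0.000048
c = 2·arcsin(√a) = 0.013816 rad = 0.7916°
d = R·c = 6370 × 0.013816 = 88.0 km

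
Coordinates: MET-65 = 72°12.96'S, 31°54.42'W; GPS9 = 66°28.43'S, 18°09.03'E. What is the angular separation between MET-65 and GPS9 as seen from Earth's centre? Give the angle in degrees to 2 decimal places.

MET-65: φ = -72.21600°, λ = -31.90700°
GPS9: φ = -66.47383°, λ = +18.15050°
Δφ = 5.7422°,  Δλ = 50.0575°
a = sin²(Δφ/2) + cos φ₁ cos φ₂ sin²(Δλ/2) = 0.024331
c = 2·arcsin(√a) = 0.313247 rad = 17.9477°

17.95°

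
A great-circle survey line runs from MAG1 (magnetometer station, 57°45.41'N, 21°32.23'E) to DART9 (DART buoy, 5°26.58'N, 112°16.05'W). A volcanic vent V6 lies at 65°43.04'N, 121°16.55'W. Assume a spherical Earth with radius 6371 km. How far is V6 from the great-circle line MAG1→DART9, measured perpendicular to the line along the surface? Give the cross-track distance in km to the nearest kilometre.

2679 km

MAG1: φ = +57.75683°, λ = +21.53717°
DART9: φ = +5.44300°, λ = -112.26750°
V6: φ = +65.71733°, λ = -121.27583°
δ₁₃ = central angle MAG1→V6 = 0.932071 rad  (haversine)
θ₁₃ = bearing MAG1→V6 = 341.965°,  θ₁₂ = bearing MAG1→DART9 = 311.401°
dₓₜ = R·arcsin(sin δ₁₃ · sin(θ₁₃ − θ₁₂)) = 6371·arcsin(0.80286·sin(30.564°)) = 2679.255 km
|dₓₜ| = 2679.255 km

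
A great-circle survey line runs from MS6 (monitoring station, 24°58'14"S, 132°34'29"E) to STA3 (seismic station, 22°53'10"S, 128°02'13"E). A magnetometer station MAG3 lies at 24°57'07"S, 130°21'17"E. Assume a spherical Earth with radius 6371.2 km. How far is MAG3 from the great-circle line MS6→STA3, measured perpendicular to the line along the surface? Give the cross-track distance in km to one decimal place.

MS6: φ = -24.97056°, λ = +132.57472°
STA3: φ = -22.88611°, λ = +128.03694°
MAG3: φ = -24.95194°, λ = +130.35472°
δ₁₃ = central angle MS6→MAG3 = 0.035128 rad  (haversine)
θ₁₃ = bearing MS6→MAG3 = 270.061°,  θ₁₂ = bearing MS6→STA3 = 295.748°
dₓₜ = R·arcsin(sin δ₁₃ · sin(θ₁₃ − θ₁₂)) = 6371.2·arcsin(0.03512·sin(-25.686°)) = -96.992 km
|dₓₜ| = 96.992 km

97.0 km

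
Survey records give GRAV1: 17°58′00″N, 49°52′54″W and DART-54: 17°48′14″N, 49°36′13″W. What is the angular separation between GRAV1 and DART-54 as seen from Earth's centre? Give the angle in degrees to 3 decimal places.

GRAV1: φ = +17.96667°, λ = -49.88167°
DART-54: φ = +17.80389°, λ = -49.60361°
Δφ = -0.1628°,  Δλ = 0.2781°
a = sin²(Δφ/2) + cos φ₁ cos φ₂ sin²(Δλ/2) = 0.000007
c = 2·arcsin(√a) = 0.005422 rad = 0.3107°

0.311°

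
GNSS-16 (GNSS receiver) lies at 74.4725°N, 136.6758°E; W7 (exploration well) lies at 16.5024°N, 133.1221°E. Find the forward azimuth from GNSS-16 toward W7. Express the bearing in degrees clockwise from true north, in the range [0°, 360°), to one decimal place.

184.0°

Δλ = -3.5537°
y = sin Δλ · cos φ₂ = -0.059431
x = cos φ₁ sin φ₂ − sin φ₁ cos φ₂ cos Δλ = -0.845995
θ = atan2(y, x) = -175.9816° → 184.0184° (mod 360°)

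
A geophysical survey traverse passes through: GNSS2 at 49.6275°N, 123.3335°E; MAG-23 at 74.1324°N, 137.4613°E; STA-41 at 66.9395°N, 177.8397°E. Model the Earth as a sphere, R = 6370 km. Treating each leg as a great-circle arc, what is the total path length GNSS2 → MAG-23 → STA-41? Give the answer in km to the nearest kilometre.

4456 km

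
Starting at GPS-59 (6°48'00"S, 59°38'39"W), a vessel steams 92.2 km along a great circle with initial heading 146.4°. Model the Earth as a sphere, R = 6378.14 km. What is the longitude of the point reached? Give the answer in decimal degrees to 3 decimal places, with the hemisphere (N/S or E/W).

59.182°W

GPS-59: φ = -6.80000°, λ = -59.64417°
δ = d/R = 92.2/6378.14 = 0.014456 rad
φ₂ = arcsin(sin φ₁ cos δ + cos φ₁ sin δ cos θ)
   = arcsin(-0.11840·0.99990 + 0.99297·0.01446·-0.83292) = -7.48964°
λ₂ = λ₁ + atan2(sin θ sin δ cos φ₁, cos δ − sin φ₁ sin φ₂) = -59.18189°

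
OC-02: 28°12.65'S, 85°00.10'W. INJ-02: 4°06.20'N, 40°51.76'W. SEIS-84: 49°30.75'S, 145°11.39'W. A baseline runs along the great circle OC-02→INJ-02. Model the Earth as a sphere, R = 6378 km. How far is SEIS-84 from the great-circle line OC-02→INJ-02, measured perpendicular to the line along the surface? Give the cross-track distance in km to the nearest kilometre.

1065 km

OC-02: φ = -28.21083°, λ = -85.00167°
INJ-02: φ = +4.10333°, λ = -40.86267°
SEIS-84: φ = -49.51250°, λ = -145.18983°
δ₁₃ = central angle OC-02→SEIS-84 = 0.871115 rad  (haversine)
θ₁₃ = bearing OC-02→SEIS-84 = 227.423°,  θ₁₂ = bearing OC-02→INJ-02 = 59.976°
dₓₜ = R·arcsin(sin δ₁₃ · sin(θ₁₃ − θ₁₂)) = 6378·arcsin(0.76505·sin(167.448°)) = 1065.419 km
|dₓₜ| = 1065.419 km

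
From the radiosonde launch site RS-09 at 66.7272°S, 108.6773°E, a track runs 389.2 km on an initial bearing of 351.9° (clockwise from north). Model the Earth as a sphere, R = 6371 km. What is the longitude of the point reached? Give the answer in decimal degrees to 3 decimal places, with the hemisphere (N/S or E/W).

107.582°E

δ = d/R = 389.2/6371 = 0.061089 rad
φ₂ = arcsin(sin φ₁ cos δ + cos φ₁ sin δ cos θ)
   = arcsin(-0.91863·0.99813 + 0.39511·0.06105·0.99002) = -63.25767°
λ₂ = λ₁ + atan2(sin θ sin δ cos φ₁, cos δ − sin φ₁ sin φ₂) = 107.58192°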